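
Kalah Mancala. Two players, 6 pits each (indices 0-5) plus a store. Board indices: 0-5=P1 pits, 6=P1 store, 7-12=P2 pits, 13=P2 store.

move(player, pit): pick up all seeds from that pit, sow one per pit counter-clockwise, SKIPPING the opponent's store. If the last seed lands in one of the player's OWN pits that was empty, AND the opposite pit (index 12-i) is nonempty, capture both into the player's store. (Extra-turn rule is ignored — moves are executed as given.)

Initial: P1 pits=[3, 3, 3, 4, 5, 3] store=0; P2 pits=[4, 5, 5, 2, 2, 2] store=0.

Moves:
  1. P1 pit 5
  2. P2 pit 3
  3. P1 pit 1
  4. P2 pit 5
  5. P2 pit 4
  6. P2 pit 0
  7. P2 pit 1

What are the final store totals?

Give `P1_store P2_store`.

Answer: 1 3

Derivation:
Move 1: P1 pit5 -> P1=[3,3,3,4,5,0](1) P2=[5,6,5,2,2,2](0)
Move 2: P2 pit3 -> P1=[3,3,3,4,5,0](1) P2=[5,6,5,0,3,3](0)
Move 3: P1 pit1 -> P1=[3,0,4,5,6,0](1) P2=[5,6,5,0,3,3](0)
Move 4: P2 pit5 -> P1=[4,1,4,5,6,0](1) P2=[5,6,5,0,3,0](1)
Move 5: P2 pit4 -> P1=[5,1,4,5,6,0](1) P2=[5,6,5,0,0,1](2)
Move 6: P2 pit0 -> P1=[5,1,4,5,6,0](1) P2=[0,7,6,1,1,2](2)
Move 7: P2 pit1 -> P1=[6,2,4,5,6,0](1) P2=[0,0,7,2,2,3](3)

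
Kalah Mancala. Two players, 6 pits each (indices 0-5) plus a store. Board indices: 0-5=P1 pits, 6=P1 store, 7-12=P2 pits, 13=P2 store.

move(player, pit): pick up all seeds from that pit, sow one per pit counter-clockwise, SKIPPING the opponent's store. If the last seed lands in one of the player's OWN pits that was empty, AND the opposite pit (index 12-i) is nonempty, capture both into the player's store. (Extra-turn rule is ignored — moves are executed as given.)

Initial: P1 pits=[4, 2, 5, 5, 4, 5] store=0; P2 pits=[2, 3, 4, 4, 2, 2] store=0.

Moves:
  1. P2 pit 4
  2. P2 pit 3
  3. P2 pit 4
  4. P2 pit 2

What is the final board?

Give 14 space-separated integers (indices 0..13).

Move 1: P2 pit4 -> P1=[4,2,5,5,4,5](0) P2=[2,3,4,4,0,3](1)
Move 2: P2 pit3 -> P1=[5,2,5,5,4,5](0) P2=[2,3,4,0,1,4](2)
Move 3: P2 pit4 -> P1=[5,2,5,5,4,5](0) P2=[2,3,4,0,0,5](2)
Move 4: P2 pit2 -> P1=[5,2,5,5,4,5](0) P2=[2,3,0,1,1,6](3)

Answer: 5 2 5 5 4 5 0 2 3 0 1 1 6 3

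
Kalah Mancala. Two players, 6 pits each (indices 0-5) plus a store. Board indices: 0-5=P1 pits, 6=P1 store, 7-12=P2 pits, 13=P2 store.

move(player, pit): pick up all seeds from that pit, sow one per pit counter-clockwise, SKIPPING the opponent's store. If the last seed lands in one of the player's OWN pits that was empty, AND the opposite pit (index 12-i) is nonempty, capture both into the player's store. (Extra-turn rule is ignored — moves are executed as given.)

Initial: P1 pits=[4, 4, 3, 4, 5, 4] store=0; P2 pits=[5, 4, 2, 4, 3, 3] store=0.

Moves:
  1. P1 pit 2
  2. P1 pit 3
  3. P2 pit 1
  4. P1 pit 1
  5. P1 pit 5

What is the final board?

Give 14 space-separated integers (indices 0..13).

Move 1: P1 pit2 -> P1=[4,4,0,5,6,5](0) P2=[5,4,2,4,3,3](0)
Move 2: P1 pit3 -> P1=[4,4,0,0,7,6](1) P2=[6,5,2,4,3,3](0)
Move 3: P2 pit1 -> P1=[4,4,0,0,7,6](1) P2=[6,0,3,5,4,4](1)
Move 4: P1 pit1 -> P1=[4,0,1,1,8,7](1) P2=[6,0,3,5,4,4](1)
Move 5: P1 pit5 -> P1=[4,0,1,1,8,0](2) P2=[7,1,4,6,5,5](1)

Answer: 4 0 1 1 8 0 2 7 1 4 6 5 5 1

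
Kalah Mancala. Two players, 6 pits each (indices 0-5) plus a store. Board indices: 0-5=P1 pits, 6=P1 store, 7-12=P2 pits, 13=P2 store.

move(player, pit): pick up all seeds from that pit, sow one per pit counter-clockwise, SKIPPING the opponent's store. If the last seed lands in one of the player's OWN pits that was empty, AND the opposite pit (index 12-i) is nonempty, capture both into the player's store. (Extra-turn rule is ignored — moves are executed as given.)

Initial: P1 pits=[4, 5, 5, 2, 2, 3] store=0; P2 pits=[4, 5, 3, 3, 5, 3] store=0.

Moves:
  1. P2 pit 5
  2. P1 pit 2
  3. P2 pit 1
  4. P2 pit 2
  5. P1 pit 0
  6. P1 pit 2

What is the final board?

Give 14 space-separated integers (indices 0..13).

Move 1: P2 pit5 -> P1=[5,6,5,2,2,3](0) P2=[4,5,3,3,5,0](1)
Move 2: P1 pit2 -> P1=[5,6,0,3,3,4](1) P2=[5,5,3,3,5,0](1)
Move 3: P2 pit1 -> P1=[5,6,0,3,3,4](1) P2=[5,0,4,4,6,1](2)
Move 4: P2 pit2 -> P1=[5,6,0,3,3,4](1) P2=[5,0,0,5,7,2](3)
Move 5: P1 pit0 -> P1=[0,7,1,4,4,5](1) P2=[5,0,0,5,7,2](3)
Move 6: P1 pit2 -> P1=[0,7,0,5,4,5](1) P2=[5,0,0,5,7,2](3)

Answer: 0 7 0 5 4 5 1 5 0 0 5 7 2 3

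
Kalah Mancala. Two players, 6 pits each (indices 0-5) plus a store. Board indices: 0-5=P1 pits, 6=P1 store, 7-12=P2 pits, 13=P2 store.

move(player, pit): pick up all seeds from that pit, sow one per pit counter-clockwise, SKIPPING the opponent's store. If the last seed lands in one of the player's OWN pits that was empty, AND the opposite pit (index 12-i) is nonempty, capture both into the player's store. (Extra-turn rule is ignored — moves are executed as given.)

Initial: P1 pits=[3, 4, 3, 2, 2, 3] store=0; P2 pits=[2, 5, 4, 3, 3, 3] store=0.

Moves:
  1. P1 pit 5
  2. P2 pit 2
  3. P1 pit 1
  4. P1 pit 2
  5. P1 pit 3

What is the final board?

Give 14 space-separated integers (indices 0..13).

Move 1: P1 pit5 -> P1=[3,4,3,2,2,0](1) P2=[3,6,4,3,3,3](0)
Move 2: P2 pit2 -> P1=[3,4,3,2,2,0](1) P2=[3,6,0,4,4,4](1)
Move 3: P1 pit1 -> P1=[3,0,4,3,3,0](5) P2=[0,6,0,4,4,4](1)
Move 4: P1 pit2 -> P1=[3,0,0,4,4,1](6) P2=[0,6,0,4,4,4](1)
Move 5: P1 pit3 -> P1=[3,0,0,0,5,2](7) P2=[1,6,0,4,4,4](1)

Answer: 3 0 0 0 5 2 7 1 6 0 4 4 4 1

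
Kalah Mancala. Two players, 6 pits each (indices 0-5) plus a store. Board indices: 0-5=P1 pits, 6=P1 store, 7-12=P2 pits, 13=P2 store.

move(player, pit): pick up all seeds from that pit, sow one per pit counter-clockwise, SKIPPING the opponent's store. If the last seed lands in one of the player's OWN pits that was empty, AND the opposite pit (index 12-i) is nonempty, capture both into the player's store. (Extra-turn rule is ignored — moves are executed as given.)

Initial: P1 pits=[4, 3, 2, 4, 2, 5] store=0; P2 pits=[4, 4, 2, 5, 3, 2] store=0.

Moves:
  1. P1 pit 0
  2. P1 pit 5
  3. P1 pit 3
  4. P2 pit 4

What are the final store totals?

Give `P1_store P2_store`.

Answer: 2 1

Derivation:
Move 1: P1 pit0 -> P1=[0,4,3,5,3,5](0) P2=[4,4,2,5,3,2](0)
Move 2: P1 pit5 -> P1=[0,4,3,5,3,0](1) P2=[5,5,3,6,3,2](0)
Move 3: P1 pit3 -> P1=[0,4,3,0,4,1](2) P2=[6,6,3,6,3,2](0)
Move 4: P2 pit4 -> P1=[1,4,3,0,4,1](2) P2=[6,6,3,6,0,3](1)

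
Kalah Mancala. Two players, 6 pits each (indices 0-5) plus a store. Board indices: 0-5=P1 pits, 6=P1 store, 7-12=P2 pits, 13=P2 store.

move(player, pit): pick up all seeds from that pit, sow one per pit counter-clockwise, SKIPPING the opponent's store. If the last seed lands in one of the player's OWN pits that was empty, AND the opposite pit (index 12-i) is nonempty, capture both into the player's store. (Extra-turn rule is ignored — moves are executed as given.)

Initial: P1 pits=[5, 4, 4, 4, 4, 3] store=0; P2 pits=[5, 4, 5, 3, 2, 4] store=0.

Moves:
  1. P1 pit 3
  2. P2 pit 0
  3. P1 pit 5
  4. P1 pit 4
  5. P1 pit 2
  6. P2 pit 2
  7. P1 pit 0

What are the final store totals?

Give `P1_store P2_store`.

Move 1: P1 pit3 -> P1=[5,4,4,0,5,4](1) P2=[6,4,5,3,2,4](0)
Move 2: P2 pit0 -> P1=[5,4,4,0,5,4](1) P2=[0,5,6,4,3,5](1)
Move 3: P1 pit5 -> P1=[5,4,4,0,5,0](2) P2=[1,6,7,4,3,5](1)
Move 4: P1 pit4 -> P1=[5,4,4,0,0,1](3) P2=[2,7,8,4,3,5](1)
Move 5: P1 pit2 -> P1=[5,4,0,1,1,2](4) P2=[2,7,8,4,3,5](1)
Move 6: P2 pit2 -> P1=[6,5,1,2,1,2](4) P2=[2,7,0,5,4,6](2)
Move 7: P1 pit0 -> P1=[0,6,2,3,2,3](5) P2=[2,7,0,5,4,6](2)

Answer: 5 2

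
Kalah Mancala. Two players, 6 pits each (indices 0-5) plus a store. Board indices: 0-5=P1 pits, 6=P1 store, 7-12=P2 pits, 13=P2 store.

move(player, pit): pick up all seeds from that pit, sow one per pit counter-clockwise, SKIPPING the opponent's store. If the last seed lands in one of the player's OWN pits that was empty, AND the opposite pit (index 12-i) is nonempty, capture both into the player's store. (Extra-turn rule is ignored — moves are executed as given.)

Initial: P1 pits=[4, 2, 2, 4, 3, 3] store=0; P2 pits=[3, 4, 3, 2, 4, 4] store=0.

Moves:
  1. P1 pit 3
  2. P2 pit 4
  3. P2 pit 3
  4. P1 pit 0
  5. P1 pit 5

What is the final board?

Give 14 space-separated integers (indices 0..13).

Answer: 0 4 3 1 5 0 2 5 5 4 1 1 6 1

Derivation:
Move 1: P1 pit3 -> P1=[4,2,2,0,4,4](1) P2=[4,4,3,2,4,4](0)
Move 2: P2 pit4 -> P1=[5,3,2,0,4,4](1) P2=[4,4,3,2,0,5](1)
Move 3: P2 pit3 -> P1=[5,3,2,0,4,4](1) P2=[4,4,3,0,1,6](1)
Move 4: P1 pit0 -> P1=[0,4,3,1,5,5](1) P2=[4,4,3,0,1,6](1)
Move 5: P1 pit5 -> P1=[0,4,3,1,5,0](2) P2=[5,5,4,1,1,6](1)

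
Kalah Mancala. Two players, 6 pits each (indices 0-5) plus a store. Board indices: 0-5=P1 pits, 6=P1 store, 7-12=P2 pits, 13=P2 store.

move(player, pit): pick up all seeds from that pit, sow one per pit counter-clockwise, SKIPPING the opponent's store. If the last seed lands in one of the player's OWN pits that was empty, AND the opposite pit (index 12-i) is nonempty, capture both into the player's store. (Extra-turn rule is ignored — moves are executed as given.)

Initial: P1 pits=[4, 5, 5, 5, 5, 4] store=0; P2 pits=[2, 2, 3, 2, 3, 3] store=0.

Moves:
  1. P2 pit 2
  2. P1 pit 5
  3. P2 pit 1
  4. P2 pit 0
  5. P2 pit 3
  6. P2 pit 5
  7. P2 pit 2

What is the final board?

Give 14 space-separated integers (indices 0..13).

Move 1: P2 pit2 -> P1=[4,5,5,5,5,4](0) P2=[2,2,0,3,4,4](0)
Move 2: P1 pit5 -> P1=[4,5,5,5,5,0](1) P2=[3,3,1,3,4,4](0)
Move 3: P2 pit1 -> P1=[4,5,5,5,5,0](1) P2=[3,0,2,4,5,4](0)
Move 4: P2 pit0 -> P1=[4,5,5,5,5,0](1) P2=[0,1,3,5,5,4](0)
Move 5: P2 pit3 -> P1=[5,6,5,5,5,0](1) P2=[0,1,3,0,6,5](1)
Move 6: P2 pit5 -> P1=[6,7,6,6,5,0](1) P2=[0,1,3,0,6,0](2)
Move 7: P2 pit2 -> P1=[0,7,6,6,5,0](1) P2=[0,1,0,1,7,0](9)

Answer: 0 7 6 6 5 0 1 0 1 0 1 7 0 9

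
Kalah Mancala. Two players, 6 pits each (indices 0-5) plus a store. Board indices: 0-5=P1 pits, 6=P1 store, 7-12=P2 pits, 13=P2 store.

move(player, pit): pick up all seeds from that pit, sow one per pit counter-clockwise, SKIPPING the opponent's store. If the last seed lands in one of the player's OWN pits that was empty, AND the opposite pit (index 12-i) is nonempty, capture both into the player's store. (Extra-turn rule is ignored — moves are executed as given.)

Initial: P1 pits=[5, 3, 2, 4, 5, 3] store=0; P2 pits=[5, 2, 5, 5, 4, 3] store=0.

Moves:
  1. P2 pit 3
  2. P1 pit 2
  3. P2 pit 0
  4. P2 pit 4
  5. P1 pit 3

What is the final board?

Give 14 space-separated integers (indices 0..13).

Answer: 7 5 1 0 7 4 1 1 4 7 1 0 6 2

Derivation:
Move 1: P2 pit3 -> P1=[6,4,2,4,5,3](0) P2=[5,2,5,0,5,4](1)
Move 2: P1 pit2 -> P1=[6,4,0,5,6,3](0) P2=[5,2,5,0,5,4](1)
Move 3: P2 pit0 -> P1=[6,4,0,5,6,3](0) P2=[0,3,6,1,6,5](1)
Move 4: P2 pit4 -> P1=[7,5,1,6,6,3](0) P2=[0,3,6,1,0,6](2)
Move 5: P1 pit3 -> P1=[7,5,1,0,7,4](1) P2=[1,4,7,1,0,6](2)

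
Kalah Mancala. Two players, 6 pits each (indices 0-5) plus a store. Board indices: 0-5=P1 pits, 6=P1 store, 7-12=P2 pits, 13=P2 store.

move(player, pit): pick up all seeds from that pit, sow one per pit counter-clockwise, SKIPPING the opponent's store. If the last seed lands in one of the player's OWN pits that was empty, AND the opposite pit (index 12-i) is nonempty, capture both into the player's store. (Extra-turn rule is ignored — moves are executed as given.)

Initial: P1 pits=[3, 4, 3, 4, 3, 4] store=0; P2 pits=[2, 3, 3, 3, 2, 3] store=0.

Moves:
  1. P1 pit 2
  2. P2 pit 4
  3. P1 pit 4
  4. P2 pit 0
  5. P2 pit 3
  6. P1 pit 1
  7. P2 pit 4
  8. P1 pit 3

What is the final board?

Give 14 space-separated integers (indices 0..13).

Move 1: P1 pit2 -> P1=[3,4,0,5,4,5](0) P2=[2,3,3,3,2,3](0)
Move 2: P2 pit4 -> P1=[3,4,0,5,4,5](0) P2=[2,3,3,3,0,4](1)
Move 3: P1 pit4 -> P1=[3,4,0,5,0,6](1) P2=[3,4,3,3,0,4](1)
Move 4: P2 pit0 -> P1=[3,4,0,5,0,6](1) P2=[0,5,4,4,0,4](1)
Move 5: P2 pit3 -> P1=[4,4,0,5,0,6](1) P2=[0,5,4,0,1,5](2)
Move 6: P1 pit1 -> P1=[4,0,1,6,1,7](1) P2=[0,5,4,0,1,5](2)
Move 7: P2 pit4 -> P1=[4,0,1,6,1,7](1) P2=[0,5,4,0,0,6](2)
Move 8: P1 pit3 -> P1=[4,0,1,0,2,8](2) P2=[1,6,5,0,0,6](2)

Answer: 4 0 1 0 2 8 2 1 6 5 0 0 6 2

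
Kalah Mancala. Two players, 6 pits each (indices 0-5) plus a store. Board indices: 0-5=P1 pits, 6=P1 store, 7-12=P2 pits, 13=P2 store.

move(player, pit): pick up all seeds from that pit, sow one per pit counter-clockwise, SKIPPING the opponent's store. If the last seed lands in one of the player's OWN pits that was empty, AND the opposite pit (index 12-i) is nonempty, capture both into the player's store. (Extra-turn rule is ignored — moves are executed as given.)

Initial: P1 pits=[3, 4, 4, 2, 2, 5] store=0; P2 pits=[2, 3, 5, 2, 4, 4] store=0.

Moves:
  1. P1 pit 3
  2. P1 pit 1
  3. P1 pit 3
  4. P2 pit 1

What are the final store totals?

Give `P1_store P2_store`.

Move 1: P1 pit3 -> P1=[3,4,4,0,3,6](0) P2=[2,3,5,2,4,4](0)
Move 2: P1 pit1 -> P1=[3,0,5,1,4,7](0) P2=[2,3,5,2,4,4](0)
Move 3: P1 pit3 -> P1=[3,0,5,0,5,7](0) P2=[2,3,5,2,4,4](0)
Move 4: P2 pit1 -> P1=[3,0,5,0,5,7](0) P2=[2,0,6,3,5,4](0)

Answer: 0 0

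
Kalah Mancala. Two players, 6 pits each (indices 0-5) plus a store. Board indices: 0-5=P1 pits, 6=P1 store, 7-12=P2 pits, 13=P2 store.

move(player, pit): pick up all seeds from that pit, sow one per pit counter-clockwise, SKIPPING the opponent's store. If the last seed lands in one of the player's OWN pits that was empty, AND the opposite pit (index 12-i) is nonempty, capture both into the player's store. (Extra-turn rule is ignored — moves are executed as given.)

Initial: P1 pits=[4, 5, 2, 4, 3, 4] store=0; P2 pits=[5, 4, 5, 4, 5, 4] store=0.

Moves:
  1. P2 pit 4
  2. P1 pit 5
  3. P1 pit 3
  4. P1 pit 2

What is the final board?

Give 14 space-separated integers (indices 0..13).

Move 1: P2 pit4 -> P1=[5,6,3,4,3,4](0) P2=[5,4,5,4,0,5](1)
Move 2: P1 pit5 -> P1=[5,6,3,4,3,0](1) P2=[6,5,6,4,0,5](1)
Move 3: P1 pit3 -> P1=[5,6,3,0,4,1](2) P2=[7,5,6,4,0,5](1)
Move 4: P1 pit2 -> P1=[5,6,0,1,5,2](2) P2=[7,5,6,4,0,5](1)

Answer: 5 6 0 1 5 2 2 7 5 6 4 0 5 1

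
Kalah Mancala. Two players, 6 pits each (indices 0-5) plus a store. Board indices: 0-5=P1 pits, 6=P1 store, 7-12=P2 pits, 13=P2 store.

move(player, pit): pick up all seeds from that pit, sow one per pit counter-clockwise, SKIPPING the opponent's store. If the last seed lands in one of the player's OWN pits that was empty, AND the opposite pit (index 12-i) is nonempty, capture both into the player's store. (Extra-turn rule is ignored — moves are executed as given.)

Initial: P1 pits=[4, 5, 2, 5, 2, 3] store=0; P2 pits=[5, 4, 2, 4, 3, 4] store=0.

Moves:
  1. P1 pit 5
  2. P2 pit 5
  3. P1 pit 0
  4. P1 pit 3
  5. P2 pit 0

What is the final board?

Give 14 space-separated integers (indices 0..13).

Move 1: P1 pit5 -> P1=[4,5,2,5,2,0](1) P2=[6,5,2,4,3,4](0)
Move 2: P2 pit5 -> P1=[5,6,3,5,2,0](1) P2=[6,5,2,4,3,0](1)
Move 3: P1 pit0 -> P1=[0,7,4,6,3,0](8) P2=[0,5,2,4,3,0](1)
Move 4: P1 pit3 -> P1=[0,7,4,0,4,1](9) P2=[1,6,3,4,3,0](1)
Move 5: P2 pit0 -> P1=[0,7,4,0,4,1](9) P2=[0,7,3,4,3,0](1)

Answer: 0 7 4 0 4 1 9 0 7 3 4 3 0 1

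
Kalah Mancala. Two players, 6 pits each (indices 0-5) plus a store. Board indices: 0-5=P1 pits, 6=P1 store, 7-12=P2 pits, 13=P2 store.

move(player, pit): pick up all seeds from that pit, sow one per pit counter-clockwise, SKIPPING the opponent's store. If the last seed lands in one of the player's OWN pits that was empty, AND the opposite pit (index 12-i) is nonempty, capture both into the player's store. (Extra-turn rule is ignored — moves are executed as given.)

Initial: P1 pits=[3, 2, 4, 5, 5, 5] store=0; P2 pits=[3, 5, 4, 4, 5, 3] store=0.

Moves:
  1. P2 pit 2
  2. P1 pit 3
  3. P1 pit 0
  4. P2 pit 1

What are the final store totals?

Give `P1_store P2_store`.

Move 1: P2 pit2 -> P1=[3,2,4,5,5,5](0) P2=[3,5,0,5,6,4](1)
Move 2: P1 pit3 -> P1=[3,2,4,0,6,6](1) P2=[4,6,0,5,6,4](1)
Move 3: P1 pit0 -> P1=[0,3,5,1,6,6](1) P2=[4,6,0,5,6,4](1)
Move 4: P2 pit1 -> P1=[1,3,5,1,6,6](1) P2=[4,0,1,6,7,5](2)

Answer: 1 2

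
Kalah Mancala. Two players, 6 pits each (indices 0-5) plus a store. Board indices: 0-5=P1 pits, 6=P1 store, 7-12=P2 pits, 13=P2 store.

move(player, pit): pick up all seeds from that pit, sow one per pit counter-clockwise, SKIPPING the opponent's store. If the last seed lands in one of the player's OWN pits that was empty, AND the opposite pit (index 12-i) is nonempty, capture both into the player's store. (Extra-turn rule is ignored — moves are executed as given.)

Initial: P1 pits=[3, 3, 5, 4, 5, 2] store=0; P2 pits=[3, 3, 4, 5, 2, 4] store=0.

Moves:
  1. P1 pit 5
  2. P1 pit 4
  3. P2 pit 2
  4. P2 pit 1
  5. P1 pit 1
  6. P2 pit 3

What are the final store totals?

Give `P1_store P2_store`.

Answer: 2 2

Derivation:
Move 1: P1 pit5 -> P1=[3,3,5,4,5,0](1) P2=[4,3,4,5,2,4](0)
Move 2: P1 pit4 -> P1=[3,3,5,4,0,1](2) P2=[5,4,5,5,2,4](0)
Move 3: P2 pit2 -> P1=[4,3,5,4,0,1](2) P2=[5,4,0,6,3,5](1)
Move 4: P2 pit1 -> P1=[4,3,5,4,0,1](2) P2=[5,0,1,7,4,6](1)
Move 5: P1 pit1 -> P1=[4,0,6,5,1,1](2) P2=[5,0,1,7,4,6](1)
Move 6: P2 pit3 -> P1=[5,1,7,6,1,1](2) P2=[5,0,1,0,5,7](2)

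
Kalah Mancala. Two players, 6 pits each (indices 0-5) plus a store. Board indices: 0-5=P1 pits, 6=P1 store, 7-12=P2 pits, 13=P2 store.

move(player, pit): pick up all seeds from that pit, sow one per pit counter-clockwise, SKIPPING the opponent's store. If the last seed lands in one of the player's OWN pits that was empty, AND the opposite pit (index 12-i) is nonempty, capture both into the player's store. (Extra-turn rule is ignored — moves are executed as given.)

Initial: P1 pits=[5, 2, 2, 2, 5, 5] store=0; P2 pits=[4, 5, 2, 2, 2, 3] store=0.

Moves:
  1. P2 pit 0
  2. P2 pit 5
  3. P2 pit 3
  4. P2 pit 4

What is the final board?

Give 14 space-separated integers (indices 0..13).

Answer: 7 4 2 2 5 5 0 0 6 3 0 0 2 3

Derivation:
Move 1: P2 pit0 -> P1=[5,2,2,2,5,5](0) P2=[0,6,3,3,3,3](0)
Move 2: P2 pit5 -> P1=[6,3,2,2,5,5](0) P2=[0,6,3,3,3,0](1)
Move 3: P2 pit3 -> P1=[6,3,2,2,5,5](0) P2=[0,6,3,0,4,1](2)
Move 4: P2 pit4 -> P1=[7,4,2,2,5,5](0) P2=[0,6,3,0,0,2](3)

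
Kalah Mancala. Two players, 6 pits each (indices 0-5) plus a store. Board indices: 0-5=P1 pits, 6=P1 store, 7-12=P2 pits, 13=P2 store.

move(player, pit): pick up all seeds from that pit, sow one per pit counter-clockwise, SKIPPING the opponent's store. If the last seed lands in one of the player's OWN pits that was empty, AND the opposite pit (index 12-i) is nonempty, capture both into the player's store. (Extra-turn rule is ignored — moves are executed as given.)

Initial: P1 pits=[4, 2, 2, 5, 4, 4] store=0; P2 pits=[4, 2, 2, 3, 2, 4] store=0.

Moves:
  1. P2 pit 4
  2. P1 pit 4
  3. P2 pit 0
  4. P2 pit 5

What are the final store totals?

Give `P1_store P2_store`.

Answer: 1 2

Derivation:
Move 1: P2 pit4 -> P1=[4,2,2,5,4,4](0) P2=[4,2,2,3,0,5](1)
Move 2: P1 pit4 -> P1=[4,2,2,5,0,5](1) P2=[5,3,2,3,0,5](1)
Move 3: P2 pit0 -> P1=[4,2,2,5,0,5](1) P2=[0,4,3,4,1,6](1)
Move 4: P2 pit5 -> P1=[5,3,3,6,1,5](1) P2=[0,4,3,4,1,0](2)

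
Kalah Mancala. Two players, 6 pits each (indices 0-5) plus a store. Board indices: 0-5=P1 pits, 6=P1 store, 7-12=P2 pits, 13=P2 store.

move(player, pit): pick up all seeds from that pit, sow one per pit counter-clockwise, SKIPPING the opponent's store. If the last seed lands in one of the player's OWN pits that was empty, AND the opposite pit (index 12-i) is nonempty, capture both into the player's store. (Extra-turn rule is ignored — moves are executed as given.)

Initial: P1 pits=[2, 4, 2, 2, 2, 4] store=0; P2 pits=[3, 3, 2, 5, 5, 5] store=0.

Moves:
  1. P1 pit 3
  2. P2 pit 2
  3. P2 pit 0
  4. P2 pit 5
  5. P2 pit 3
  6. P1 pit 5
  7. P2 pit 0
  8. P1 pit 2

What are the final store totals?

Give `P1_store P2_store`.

Move 1: P1 pit3 -> P1=[2,4,2,0,3,5](0) P2=[3,3,2,5,5,5](0)
Move 2: P2 pit2 -> P1=[2,4,2,0,3,5](0) P2=[3,3,0,6,6,5](0)
Move 3: P2 pit0 -> P1=[2,4,2,0,3,5](0) P2=[0,4,1,7,6,5](0)
Move 4: P2 pit5 -> P1=[3,5,3,1,3,5](0) P2=[0,4,1,7,6,0](1)
Move 5: P2 pit3 -> P1=[4,6,4,2,3,5](0) P2=[0,4,1,0,7,1](2)
Move 6: P1 pit5 -> P1=[4,6,4,2,3,0](1) P2=[1,5,2,1,7,1](2)
Move 7: P2 pit0 -> P1=[4,6,4,2,3,0](1) P2=[0,6,2,1,7,1](2)
Move 8: P1 pit2 -> P1=[4,6,0,3,4,1](2) P2=[0,6,2,1,7,1](2)

Answer: 2 2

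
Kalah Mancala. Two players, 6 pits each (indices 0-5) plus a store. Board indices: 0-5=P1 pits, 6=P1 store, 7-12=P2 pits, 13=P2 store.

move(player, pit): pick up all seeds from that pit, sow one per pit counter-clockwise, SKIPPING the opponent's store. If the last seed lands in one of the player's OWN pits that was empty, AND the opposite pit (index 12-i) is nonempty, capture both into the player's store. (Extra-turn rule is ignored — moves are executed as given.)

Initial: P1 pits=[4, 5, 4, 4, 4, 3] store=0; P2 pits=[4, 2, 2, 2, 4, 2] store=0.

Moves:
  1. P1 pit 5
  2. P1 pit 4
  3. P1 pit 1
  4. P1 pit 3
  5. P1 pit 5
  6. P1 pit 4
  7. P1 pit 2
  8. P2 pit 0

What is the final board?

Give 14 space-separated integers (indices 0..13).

Answer: 5 1 1 1 1 2 7 0 7 3 3 5 3 1

Derivation:
Move 1: P1 pit5 -> P1=[4,5,4,4,4,0](1) P2=[5,3,2,2,4,2](0)
Move 2: P1 pit4 -> P1=[4,5,4,4,0,1](2) P2=[6,4,2,2,4,2](0)
Move 3: P1 pit1 -> P1=[4,0,5,5,1,2](3) P2=[6,4,2,2,4,2](0)
Move 4: P1 pit3 -> P1=[4,0,5,0,2,3](4) P2=[7,5,2,2,4,2](0)
Move 5: P1 pit5 -> P1=[4,0,5,0,2,0](5) P2=[8,6,2,2,4,2](0)
Move 6: P1 pit4 -> P1=[4,0,5,0,0,1](6) P2=[8,6,2,2,4,2](0)
Move 7: P1 pit2 -> P1=[4,0,0,1,1,2](7) P2=[9,6,2,2,4,2](0)
Move 8: P2 pit0 -> P1=[5,1,1,1,1,2](7) P2=[0,7,3,3,5,3](1)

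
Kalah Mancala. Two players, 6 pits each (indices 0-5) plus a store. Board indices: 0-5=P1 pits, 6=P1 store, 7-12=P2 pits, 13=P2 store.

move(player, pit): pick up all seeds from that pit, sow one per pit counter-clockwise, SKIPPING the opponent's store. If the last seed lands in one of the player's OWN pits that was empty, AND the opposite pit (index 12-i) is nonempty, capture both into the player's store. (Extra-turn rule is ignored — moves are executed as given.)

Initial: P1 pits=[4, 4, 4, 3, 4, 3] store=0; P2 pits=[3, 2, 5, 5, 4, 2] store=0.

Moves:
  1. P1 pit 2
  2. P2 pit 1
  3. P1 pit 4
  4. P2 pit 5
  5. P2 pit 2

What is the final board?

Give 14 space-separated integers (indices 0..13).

Answer: 6 5 1 4 0 5 2 4 1 0 7 5 1 2

Derivation:
Move 1: P1 pit2 -> P1=[4,4,0,4,5,4](1) P2=[3,2,5,5,4,2](0)
Move 2: P2 pit1 -> P1=[4,4,0,4,5,4](1) P2=[3,0,6,6,4,2](0)
Move 3: P1 pit4 -> P1=[4,4,0,4,0,5](2) P2=[4,1,7,6,4,2](0)
Move 4: P2 pit5 -> P1=[5,4,0,4,0,5](2) P2=[4,1,7,6,4,0](1)
Move 5: P2 pit2 -> P1=[6,5,1,4,0,5](2) P2=[4,1,0,7,5,1](2)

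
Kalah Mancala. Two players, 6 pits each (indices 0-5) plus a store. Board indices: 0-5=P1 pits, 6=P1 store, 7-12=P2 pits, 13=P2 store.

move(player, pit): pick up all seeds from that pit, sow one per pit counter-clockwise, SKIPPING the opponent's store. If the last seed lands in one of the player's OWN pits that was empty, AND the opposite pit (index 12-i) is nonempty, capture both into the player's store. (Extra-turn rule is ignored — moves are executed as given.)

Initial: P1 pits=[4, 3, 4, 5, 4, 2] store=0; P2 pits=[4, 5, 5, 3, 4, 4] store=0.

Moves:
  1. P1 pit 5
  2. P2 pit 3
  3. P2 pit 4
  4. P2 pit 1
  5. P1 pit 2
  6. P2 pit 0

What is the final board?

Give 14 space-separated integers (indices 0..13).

Move 1: P1 pit5 -> P1=[4,3,4,5,4,0](1) P2=[5,5,5,3,4,4](0)
Move 2: P2 pit3 -> P1=[4,3,4,5,4,0](1) P2=[5,5,5,0,5,5](1)
Move 3: P2 pit4 -> P1=[5,4,5,5,4,0](1) P2=[5,5,5,0,0,6](2)
Move 4: P2 pit1 -> P1=[5,4,5,5,4,0](1) P2=[5,0,6,1,1,7](3)
Move 5: P1 pit2 -> P1=[5,4,0,6,5,1](2) P2=[6,0,6,1,1,7](3)
Move 6: P2 pit0 -> P1=[5,4,0,6,5,1](2) P2=[0,1,7,2,2,8](4)

Answer: 5 4 0 6 5 1 2 0 1 7 2 2 8 4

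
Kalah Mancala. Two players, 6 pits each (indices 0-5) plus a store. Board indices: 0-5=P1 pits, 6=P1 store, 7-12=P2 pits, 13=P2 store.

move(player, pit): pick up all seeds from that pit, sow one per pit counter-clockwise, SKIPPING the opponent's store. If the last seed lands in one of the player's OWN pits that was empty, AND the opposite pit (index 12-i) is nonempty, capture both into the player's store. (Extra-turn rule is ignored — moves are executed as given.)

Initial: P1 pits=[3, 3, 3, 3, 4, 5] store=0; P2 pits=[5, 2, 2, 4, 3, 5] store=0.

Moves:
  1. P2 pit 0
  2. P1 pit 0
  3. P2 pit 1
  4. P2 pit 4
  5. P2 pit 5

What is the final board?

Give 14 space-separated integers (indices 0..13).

Answer: 2 6 6 5 5 6 0 0 0 4 6 0 0 2

Derivation:
Move 1: P2 pit0 -> P1=[3,3,3,3,4,5](0) P2=[0,3,3,5,4,6](0)
Move 2: P1 pit0 -> P1=[0,4,4,4,4,5](0) P2=[0,3,3,5,4,6](0)
Move 3: P2 pit1 -> P1=[0,4,4,4,4,5](0) P2=[0,0,4,6,5,6](0)
Move 4: P2 pit4 -> P1=[1,5,5,4,4,5](0) P2=[0,0,4,6,0,7](1)
Move 5: P2 pit5 -> P1=[2,6,6,5,5,6](0) P2=[0,0,4,6,0,0](2)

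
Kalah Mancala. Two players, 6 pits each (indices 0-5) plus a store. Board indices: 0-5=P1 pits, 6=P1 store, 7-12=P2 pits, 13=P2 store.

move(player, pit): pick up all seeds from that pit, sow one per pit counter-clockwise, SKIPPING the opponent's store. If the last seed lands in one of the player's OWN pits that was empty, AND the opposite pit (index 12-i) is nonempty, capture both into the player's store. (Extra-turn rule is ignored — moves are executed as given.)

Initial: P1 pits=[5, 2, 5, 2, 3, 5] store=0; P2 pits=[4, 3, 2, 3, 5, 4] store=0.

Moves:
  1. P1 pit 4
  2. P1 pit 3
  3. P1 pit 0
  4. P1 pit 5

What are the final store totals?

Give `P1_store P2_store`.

Move 1: P1 pit4 -> P1=[5,2,5,2,0,6](1) P2=[5,3,2,3,5,4](0)
Move 2: P1 pit3 -> P1=[5,2,5,0,1,7](1) P2=[5,3,2,3,5,4](0)
Move 3: P1 pit0 -> P1=[0,3,6,1,2,8](1) P2=[5,3,2,3,5,4](0)
Move 4: P1 pit5 -> P1=[0,3,6,1,2,0](8) P2=[6,4,3,4,6,0](0)

Answer: 8 0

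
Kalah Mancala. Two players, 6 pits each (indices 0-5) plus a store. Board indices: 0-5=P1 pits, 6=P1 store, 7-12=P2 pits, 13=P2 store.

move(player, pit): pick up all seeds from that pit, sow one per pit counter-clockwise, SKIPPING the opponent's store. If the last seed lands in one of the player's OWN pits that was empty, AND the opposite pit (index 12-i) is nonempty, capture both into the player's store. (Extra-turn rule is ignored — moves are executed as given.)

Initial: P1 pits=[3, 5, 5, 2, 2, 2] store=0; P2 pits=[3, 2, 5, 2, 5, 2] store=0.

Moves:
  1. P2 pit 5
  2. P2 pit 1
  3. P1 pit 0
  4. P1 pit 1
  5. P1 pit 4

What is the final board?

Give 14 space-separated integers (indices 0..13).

Answer: 0 0 7 4 0 4 2 5 1 6 3 5 0 1

Derivation:
Move 1: P2 pit5 -> P1=[4,5,5,2,2,2](0) P2=[3,2,5,2,5,0](1)
Move 2: P2 pit1 -> P1=[4,5,5,2,2,2](0) P2=[3,0,6,3,5,0](1)
Move 3: P1 pit0 -> P1=[0,6,6,3,3,2](0) P2=[3,0,6,3,5,0](1)
Move 4: P1 pit1 -> P1=[0,0,7,4,4,3](1) P2=[4,0,6,3,5,0](1)
Move 5: P1 pit4 -> P1=[0,0,7,4,0,4](2) P2=[5,1,6,3,5,0](1)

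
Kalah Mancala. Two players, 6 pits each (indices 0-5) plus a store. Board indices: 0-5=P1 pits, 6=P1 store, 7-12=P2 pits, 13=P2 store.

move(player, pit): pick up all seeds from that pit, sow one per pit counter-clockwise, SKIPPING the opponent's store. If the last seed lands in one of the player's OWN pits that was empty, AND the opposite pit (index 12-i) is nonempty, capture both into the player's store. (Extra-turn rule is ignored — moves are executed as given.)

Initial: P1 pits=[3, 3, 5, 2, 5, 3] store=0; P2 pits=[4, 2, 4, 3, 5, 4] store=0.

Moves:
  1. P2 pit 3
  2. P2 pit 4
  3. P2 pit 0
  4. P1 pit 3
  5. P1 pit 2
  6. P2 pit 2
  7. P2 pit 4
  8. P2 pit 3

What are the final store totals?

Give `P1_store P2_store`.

Move 1: P2 pit3 -> P1=[3,3,5,2,5,3](0) P2=[4,2,4,0,6,5](1)
Move 2: P2 pit4 -> P1=[4,4,6,3,5,3](0) P2=[4,2,4,0,0,6](2)
Move 3: P2 pit0 -> P1=[4,0,6,3,5,3](0) P2=[0,3,5,1,0,6](7)
Move 4: P1 pit3 -> P1=[4,0,6,0,6,4](1) P2=[0,3,5,1,0,6](7)
Move 5: P1 pit2 -> P1=[4,0,0,1,7,5](2) P2=[1,4,5,1,0,6](7)
Move 6: P2 pit2 -> P1=[5,0,0,1,7,5](2) P2=[1,4,0,2,1,7](8)
Move 7: P2 pit4 -> P1=[5,0,0,1,7,5](2) P2=[1,4,0,2,0,8](8)
Move 8: P2 pit3 -> P1=[5,0,0,1,7,5](2) P2=[1,4,0,0,1,9](8)

Answer: 2 8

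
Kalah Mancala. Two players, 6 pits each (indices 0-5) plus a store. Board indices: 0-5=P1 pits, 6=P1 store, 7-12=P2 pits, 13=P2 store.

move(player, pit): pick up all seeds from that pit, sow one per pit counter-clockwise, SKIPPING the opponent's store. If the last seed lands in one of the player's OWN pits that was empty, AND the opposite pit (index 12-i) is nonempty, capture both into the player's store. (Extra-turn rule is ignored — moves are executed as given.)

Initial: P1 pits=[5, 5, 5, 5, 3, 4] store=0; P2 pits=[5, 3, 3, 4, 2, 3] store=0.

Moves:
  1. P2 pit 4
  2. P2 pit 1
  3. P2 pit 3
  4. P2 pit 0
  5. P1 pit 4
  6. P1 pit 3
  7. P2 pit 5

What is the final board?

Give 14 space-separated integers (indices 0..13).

Answer: 7 2 6 1 2 6 2 2 2 5 1 2 0 9

Derivation:
Move 1: P2 pit4 -> P1=[5,5,5,5,3,4](0) P2=[5,3,3,4,0,4](1)
Move 2: P2 pit1 -> P1=[5,0,5,5,3,4](0) P2=[5,0,4,5,0,4](7)
Move 3: P2 pit3 -> P1=[6,1,5,5,3,4](0) P2=[5,0,4,0,1,5](8)
Move 4: P2 pit0 -> P1=[6,1,5,5,3,4](0) P2=[0,1,5,1,2,6](8)
Move 5: P1 pit4 -> P1=[6,1,5,5,0,5](1) P2=[1,1,5,1,2,6](8)
Move 6: P1 pit3 -> P1=[6,1,5,0,1,6](2) P2=[2,2,5,1,2,6](8)
Move 7: P2 pit5 -> P1=[7,2,6,1,2,6](2) P2=[2,2,5,1,2,0](9)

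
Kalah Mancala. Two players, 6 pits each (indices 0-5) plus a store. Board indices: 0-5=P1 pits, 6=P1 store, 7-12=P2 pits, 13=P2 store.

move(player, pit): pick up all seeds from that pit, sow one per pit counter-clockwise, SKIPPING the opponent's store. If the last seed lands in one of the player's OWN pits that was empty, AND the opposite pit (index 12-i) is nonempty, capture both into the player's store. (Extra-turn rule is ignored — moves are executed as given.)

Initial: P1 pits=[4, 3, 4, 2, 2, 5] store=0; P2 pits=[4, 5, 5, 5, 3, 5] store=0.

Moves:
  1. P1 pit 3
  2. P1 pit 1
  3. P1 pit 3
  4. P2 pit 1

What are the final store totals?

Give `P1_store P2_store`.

Move 1: P1 pit3 -> P1=[4,3,4,0,3,6](0) P2=[4,5,5,5,3,5](0)
Move 2: P1 pit1 -> P1=[4,0,5,1,4,6](0) P2=[4,5,5,5,3,5](0)
Move 3: P1 pit3 -> P1=[4,0,5,0,5,6](0) P2=[4,5,5,5,3,5](0)
Move 4: P2 pit1 -> P1=[4,0,5,0,5,6](0) P2=[4,0,6,6,4,6](1)

Answer: 0 1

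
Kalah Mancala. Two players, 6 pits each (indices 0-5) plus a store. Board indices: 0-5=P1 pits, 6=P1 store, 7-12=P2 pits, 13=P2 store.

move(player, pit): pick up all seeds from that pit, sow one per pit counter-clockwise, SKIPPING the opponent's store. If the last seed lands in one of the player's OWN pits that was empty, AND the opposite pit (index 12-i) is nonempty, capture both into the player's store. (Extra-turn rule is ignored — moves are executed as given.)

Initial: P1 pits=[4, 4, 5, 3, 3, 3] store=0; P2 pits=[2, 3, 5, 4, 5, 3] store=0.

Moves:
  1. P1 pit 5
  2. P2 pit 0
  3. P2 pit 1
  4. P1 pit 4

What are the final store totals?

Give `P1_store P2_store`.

Answer: 2 1

Derivation:
Move 1: P1 pit5 -> P1=[4,4,5,3,3,0](1) P2=[3,4,5,4,5,3](0)
Move 2: P2 pit0 -> P1=[4,4,5,3,3,0](1) P2=[0,5,6,5,5,3](0)
Move 3: P2 pit1 -> P1=[4,4,5,3,3,0](1) P2=[0,0,7,6,6,4](1)
Move 4: P1 pit4 -> P1=[4,4,5,3,0,1](2) P2=[1,0,7,6,6,4](1)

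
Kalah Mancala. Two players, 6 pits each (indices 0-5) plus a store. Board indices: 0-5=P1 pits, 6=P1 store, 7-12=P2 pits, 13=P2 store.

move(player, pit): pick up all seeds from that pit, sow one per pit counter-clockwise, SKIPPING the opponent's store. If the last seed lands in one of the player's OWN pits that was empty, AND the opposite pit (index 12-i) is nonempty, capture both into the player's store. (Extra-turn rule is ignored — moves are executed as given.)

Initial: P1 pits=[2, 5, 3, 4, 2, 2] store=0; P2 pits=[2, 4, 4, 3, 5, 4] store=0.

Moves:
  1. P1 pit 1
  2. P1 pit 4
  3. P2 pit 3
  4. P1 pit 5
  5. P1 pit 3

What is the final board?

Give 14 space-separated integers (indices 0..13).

Answer: 2 0 4 0 1 1 4 5 6 5 0 6 5 1

Derivation:
Move 1: P1 pit1 -> P1=[2,0,4,5,3,3](1) P2=[2,4,4,3,5,4](0)
Move 2: P1 pit4 -> P1=[2,0,4,5,0,4](2) P2=[3,4,4,3,5,4](0)
Move 3: P2 pit3 -> P1=[2,0,4,5,0,4](2) P2=[3,4,4,0,6,5](1)
Move 4: P1 pit5 -> P1=[2,0,4,5,0,0](3) P2=[4,5,5,0,6,5](1)
Move 5: P1 pit3 -> P1=[2,0,4,0,1,1](4) P2=[5,6,5,0,6,5](1)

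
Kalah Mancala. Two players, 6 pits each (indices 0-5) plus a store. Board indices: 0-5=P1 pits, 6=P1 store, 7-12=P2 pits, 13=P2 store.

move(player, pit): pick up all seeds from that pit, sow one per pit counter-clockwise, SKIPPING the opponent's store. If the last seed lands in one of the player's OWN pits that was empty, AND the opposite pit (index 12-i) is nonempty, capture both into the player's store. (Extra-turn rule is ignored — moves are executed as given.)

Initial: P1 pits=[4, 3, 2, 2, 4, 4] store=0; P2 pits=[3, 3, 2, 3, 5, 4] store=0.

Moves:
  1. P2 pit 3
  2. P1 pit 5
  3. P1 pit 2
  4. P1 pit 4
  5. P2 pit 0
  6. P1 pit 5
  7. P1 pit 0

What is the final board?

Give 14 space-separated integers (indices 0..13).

Answer: 0 4 1 4 0 0 10 0 0 5 1 7 6 1

Derivation:
Move 1: P2 pit3 -> P1=[4,3,2,2,4,4](0) P2=[3,3,2,0,6,5](1)
Move 2: P1 pit5 -> P1=[4,3,2,2,4,0](1) P2=[4,4,3,0,6,5](1)
Move 3: P1 pit2 -> P1=[4,3,0,3,5,0](1) P2=[4,4,3,0,6,5](1)
Move 4: P1 pit4 -> P1=[4,3,0,3,0,1](2) P2=[5,5,4,0,6,5](1)
Move 5: P2 pit0 -> P1=[4,3,0,3,0,1](2) P2=[0,6,5,1,7,6](1)
Move 6: P1 pit5 -> P1=[4,3,0,3,0,0](3) P2=[0,6,5,1,7,6](1)
Move 7: P1 pit0 -> P1=[0,4,1,4,0,0](10) P2=[0,0,5,1,7,6](1)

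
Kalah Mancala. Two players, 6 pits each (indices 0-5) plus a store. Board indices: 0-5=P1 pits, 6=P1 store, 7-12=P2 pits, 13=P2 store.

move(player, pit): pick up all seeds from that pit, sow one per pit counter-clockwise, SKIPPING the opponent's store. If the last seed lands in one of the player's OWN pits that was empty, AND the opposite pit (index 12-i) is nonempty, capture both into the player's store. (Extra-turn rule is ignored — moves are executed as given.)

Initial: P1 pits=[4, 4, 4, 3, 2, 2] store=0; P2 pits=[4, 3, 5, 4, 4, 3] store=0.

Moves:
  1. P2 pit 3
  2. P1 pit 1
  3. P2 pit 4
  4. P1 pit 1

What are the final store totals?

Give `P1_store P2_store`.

Move 1: P2 pit3 -> P1=[5,4,4,3,2,2](0) P2=[4,3,5,0,5,4](1)
Move 2: P1 pit1 -> P1=[5,0,5,4,3,3](0) P2=[4,3,5,0,5,4](1)
Move 3: P2 pit4 -> P1=[6,1,6,4,3,3](0) P2=[4,3,5,0,0,5](2)
Move 4: P1 pit1 -> P1=[6,0,7,4,3,3](0) P2=[4,3,5,0,0,5](2)

Answer: 0 2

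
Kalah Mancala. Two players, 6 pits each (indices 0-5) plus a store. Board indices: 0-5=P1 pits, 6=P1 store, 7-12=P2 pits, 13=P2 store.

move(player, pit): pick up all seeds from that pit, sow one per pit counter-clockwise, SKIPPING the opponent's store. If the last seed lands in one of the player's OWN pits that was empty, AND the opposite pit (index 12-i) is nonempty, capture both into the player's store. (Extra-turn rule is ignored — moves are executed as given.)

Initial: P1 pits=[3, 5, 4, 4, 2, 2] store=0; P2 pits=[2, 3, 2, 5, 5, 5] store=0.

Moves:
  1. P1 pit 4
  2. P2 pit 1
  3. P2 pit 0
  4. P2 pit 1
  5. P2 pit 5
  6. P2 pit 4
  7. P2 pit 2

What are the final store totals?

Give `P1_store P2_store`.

Answer: 1 3

Derivation:
Move 1: P1 pit4 -> P1=[3,5,4,4,0,3](1) P2=[2,3,2,5,5,5](0)
Move 2: P2 pit1 -> P1=[3,5,4,4,0,3](1) P2=[2,0,3,6,6,5](0)
Move 3: P2 pit0 -> P1=[3,5,4,4,0,3](1) P2=[0,1,4,6,6,5](0)
Move 4: P2 pit1 -> P1=[3,5,4,4,0,3](1) P2=[0,0,5,6,6,5](0)
Move 5: P2 pit5 -> P1=[4,6,5,5,0,3](1) P2=[0,0,5,6,6,0](1)
Move 6: P2 pit4 -> P1=[5,7,6,6,0,3](1) P2=[0,0,5,6,0,1](2)
Move 7: P2 pit2 -> P1=[6,7,6,6,0,3](1) P2=[0,0,0,7,1,2](3)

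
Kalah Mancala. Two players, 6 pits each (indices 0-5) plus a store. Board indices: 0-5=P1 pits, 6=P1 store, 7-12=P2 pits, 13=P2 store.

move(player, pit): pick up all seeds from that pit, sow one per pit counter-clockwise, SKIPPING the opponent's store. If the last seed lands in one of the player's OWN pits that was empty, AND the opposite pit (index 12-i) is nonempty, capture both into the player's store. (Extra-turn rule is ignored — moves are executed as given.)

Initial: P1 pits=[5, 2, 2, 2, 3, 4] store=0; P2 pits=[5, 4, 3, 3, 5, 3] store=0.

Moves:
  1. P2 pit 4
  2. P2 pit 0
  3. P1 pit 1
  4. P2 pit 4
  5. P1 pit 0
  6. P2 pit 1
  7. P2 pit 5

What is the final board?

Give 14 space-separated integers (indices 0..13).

Answer: 1 2 6 5 6 6 1 0 0 5 5 1 0 3

Derivation:
Move 1: P2 pit4 -> P1=[6,3,3,2,3,4](0) P2=[5,4,3,3,0,4](1)
Move 2: P2 pit0 -> P1=[6,3,3,2,3,4](0) P2=[0,5,4,4,1,5](1)
Move 3: P1 pit1 -> P1=[6,0,4,3,4,4](0) P2=[0,5,4,4,1,5](1)
Move 4: P2 pit4 -> P1=[6,0,4,3,4,4](0) P2=[0,5,4,4,0,6](1)
Move 5: P1 pit0 -> P1=[0,1,5,4,5,5](1) P2=[0,5,4,4,0,6](1)
Move 6: P2 pit1 -> P1=[0,1,5,4,5,5](1) P2=[0,0,5,5,1,7](2)
Move 7: P2 pit5 -> P1=[1,2,6,5,6,6](1) P2=[0,0,5,5,1,0](3)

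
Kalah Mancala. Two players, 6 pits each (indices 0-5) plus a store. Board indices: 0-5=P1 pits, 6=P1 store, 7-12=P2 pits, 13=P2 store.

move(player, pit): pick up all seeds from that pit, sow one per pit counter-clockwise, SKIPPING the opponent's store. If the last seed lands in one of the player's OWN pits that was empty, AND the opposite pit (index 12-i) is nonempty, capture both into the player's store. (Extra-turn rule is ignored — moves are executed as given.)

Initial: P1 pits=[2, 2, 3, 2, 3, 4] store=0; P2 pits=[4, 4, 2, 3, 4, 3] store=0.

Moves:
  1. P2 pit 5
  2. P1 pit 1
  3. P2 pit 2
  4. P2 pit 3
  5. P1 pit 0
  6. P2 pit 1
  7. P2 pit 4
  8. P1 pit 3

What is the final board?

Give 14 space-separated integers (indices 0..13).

Answer: 1 2 6 0 7 5 1 5 1 1 1 0 3 3

Derivation:
Move 1: P2 pit5 -> P1=[3,3,3,2,3,4](0) P2=[4,4,2,3,4,0](1)
Move 2: P1 pit1 -> P1=[3,0,4,3,4,4](0) P2=[4,4,2,3,4,0](1)
Move 3: P2 pit2 -> P1=[3,0,4,3,4,4](0) P2=[4,4,0,4,5,0](1)
Move 4: P2 pit3 -> P1=[4,0,4,3,4,4](0) P2=[4,4,0,0,6,1](2)
Move 5: P1 pit0 -> P1=[0,1,5,4,5,4](0) P2=[4,4,0,0,6,1](2)
Move 6: P2 pit1 -> P1=[0,1,5,4,5,4](0) P2=[4,0,1,1,7,2](2)
Move 7: P2 pit4 -> P1=[1,2,6,5,6,4](0) P2=[4,0,1,1,0,3](3)
Move 8: P1 pit3 -> P1=[1,2,6,0,7,5](1) P2=[5,1,1,1,0,3](3)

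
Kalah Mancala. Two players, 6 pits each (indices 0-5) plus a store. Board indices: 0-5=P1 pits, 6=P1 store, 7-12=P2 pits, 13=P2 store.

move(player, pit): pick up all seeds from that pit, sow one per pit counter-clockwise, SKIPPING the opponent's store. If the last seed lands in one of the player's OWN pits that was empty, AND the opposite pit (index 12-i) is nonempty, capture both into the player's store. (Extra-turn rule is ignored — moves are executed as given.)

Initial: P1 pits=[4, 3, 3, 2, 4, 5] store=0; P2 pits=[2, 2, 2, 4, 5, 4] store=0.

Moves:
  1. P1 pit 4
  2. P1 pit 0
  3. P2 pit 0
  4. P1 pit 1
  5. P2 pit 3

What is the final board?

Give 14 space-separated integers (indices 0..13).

Answer: 1 1 5 4 1 7 5 0 1 3 0 6 5 1

Derivation:
Move 1: P1 pit4 -> P1=[4,3,3,2,0,6](1) P2=[3,3,2,4,5,4](0)
Move 2: P1 pit0 -> P1=[0,4,4,3,0,6](5) P2=[3,0,2,4,5,4](0)
Move 3: P2 pit0 -> P1=[0,4,4,3,0,6](5) P2=[0,1,3,5,5,4](0)
Move 4: P1 pit1 -> P1=[0,0,5,4,1,7](5) P2=[0,1,3,5,5,4](0)
Move 5: P2 pit3 -> P1=[1,1,5,4,1,7](5) P2=[0,1,3,0,6,5](1)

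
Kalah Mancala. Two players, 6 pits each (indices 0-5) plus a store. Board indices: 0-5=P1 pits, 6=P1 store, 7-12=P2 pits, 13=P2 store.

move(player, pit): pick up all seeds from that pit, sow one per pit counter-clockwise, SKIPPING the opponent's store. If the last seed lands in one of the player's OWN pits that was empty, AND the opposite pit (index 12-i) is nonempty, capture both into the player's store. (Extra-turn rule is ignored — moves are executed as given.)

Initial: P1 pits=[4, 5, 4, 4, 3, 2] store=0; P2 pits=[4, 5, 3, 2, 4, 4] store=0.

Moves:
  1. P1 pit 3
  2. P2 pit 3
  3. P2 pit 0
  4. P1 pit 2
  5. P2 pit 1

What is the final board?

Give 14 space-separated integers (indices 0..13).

Answer: 5 5 0 1 5 4 2 0 0 5 2 7 7 1

Derivation:
Move 1: P1 pit3 -> P1=[4,5,4,0,4,3](1) P2=[5,5,3,2,4,4](0)
Move 2: P2 pit3 -> P1=[4,5,4,0,4,3](1) P2=[5,5,3,0,5,5](0)
Move 3: P2 pit0 -> P1=[4,5,4,0,4,3](1) P2=[0,6,4,1,6,6](0)
Move 4: P1 pit2 -> P1=[4,5,0,1,5,4](2) P2=[0,6,4,1,6,6](0)
Move 5: P2 pit1 -> P1=[5,5,0,1,5,4](2) P2=[0,0,5,2,7,7](1)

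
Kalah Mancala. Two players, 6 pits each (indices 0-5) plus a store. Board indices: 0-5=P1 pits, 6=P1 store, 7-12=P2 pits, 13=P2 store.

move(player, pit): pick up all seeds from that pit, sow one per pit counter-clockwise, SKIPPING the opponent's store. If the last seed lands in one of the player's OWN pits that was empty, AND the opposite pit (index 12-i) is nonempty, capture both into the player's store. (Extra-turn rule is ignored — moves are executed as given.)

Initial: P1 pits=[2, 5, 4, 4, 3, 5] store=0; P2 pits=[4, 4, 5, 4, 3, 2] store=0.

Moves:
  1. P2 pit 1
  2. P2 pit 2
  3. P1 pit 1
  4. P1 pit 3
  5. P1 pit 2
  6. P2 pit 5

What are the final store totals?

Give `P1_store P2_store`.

Answer: 3 2

Derivation:
Move 1: P2 pit1 -> P1=[2,5,4,4,3,5](0) P2=[4,0,6,5,4,3](0)
Move 2: P2 pit2 -> P1=[3,6,4,4,3,5](0) P2=[4,0,0,6,5,4](1)
Move 3: P1 pit1 -> P1=[3,0,5,5,4,6](1) P2=[5,0,0,6,5,4](1)
Move 4: P1 pit3 -> P1=[3,0,5,0,5,7](2) P2=[6,1,0,6,5,4](1)
Move 5: P1 pit2 -> P1=[3,0,0,1,6,8](3) P2=[7,1,0,6,5,4](1)
Move 6: P2 pit5 -> P1=[4,1,1,1,6,8](3) P2=[7,1,0,6,5,0](2)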